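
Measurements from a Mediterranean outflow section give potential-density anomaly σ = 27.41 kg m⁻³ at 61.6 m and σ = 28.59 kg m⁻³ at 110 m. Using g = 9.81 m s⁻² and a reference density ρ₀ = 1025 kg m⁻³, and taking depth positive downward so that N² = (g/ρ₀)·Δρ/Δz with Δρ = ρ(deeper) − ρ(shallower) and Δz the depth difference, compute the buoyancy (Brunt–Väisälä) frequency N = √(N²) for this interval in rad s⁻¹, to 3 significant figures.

Δρ = 1028.59 − 1027.41 = 1.18 kg m⁻³ over Δz = 110 − 61.6 = 48.4 m.
N² = (9.81/1025) × (1.18/48.4) = 2.3334 × 10⁻⁴ s⁻².
N = √(2.3334 × 10⁻⁴) = 0.015275 rad s⁻¹ ≈ 0.0153 rad s⁻¹.

0.0153 rad s⁻¹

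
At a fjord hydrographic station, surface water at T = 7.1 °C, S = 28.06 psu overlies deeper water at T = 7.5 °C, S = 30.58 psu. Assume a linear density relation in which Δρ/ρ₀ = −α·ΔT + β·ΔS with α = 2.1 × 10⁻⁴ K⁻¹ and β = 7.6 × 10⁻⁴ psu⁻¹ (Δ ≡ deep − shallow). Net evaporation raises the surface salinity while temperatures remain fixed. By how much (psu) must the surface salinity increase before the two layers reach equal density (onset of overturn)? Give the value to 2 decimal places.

2.41 psu

Neutral buoyancy requires −α(T_deep − T_surf) + β(S_deep − S_surf′) = 0.
S_surf′ = S_deep − (α/β)·ΔT = 30.58 − (2.1 × 10⁻⁴/7.6 × 10⁻⁴)·(+0.4) = 30.4695 psu.
Increase required: 30.4695 − 28.06 = 2.4095 psu.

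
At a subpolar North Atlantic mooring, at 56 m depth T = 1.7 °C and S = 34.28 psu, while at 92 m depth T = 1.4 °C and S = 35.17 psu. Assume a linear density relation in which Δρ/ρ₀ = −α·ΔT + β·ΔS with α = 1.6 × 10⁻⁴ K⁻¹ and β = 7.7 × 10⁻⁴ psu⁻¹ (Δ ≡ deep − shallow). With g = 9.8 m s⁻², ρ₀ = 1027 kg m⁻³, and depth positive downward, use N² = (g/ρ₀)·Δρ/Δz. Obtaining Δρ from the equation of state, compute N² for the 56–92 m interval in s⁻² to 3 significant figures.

ΔT = -0.3 K, ΔS = +0.89 psu (deep − shallow).
Δρ/ρ₀ = −αΔT + βΔS = 4.80 × 10⁻⁵ + 6.853 × 10⁻⁴ = 7.333 × 10⁻⁴, so Δρ ≈ 0.7531 kg m⁻³.
N² = (g/ρ₀)·Δρ/Δz = g·(Δρ/ρ₀)/Δz = 9.8 × 7.333 × 10⁻⁴ / 36 = 1.9962 × 10⁻⁴ s⁻² ≈ 2.00 × 10⁻⁴ s⁻².

2.00 × 10⁻⁴ s⁻²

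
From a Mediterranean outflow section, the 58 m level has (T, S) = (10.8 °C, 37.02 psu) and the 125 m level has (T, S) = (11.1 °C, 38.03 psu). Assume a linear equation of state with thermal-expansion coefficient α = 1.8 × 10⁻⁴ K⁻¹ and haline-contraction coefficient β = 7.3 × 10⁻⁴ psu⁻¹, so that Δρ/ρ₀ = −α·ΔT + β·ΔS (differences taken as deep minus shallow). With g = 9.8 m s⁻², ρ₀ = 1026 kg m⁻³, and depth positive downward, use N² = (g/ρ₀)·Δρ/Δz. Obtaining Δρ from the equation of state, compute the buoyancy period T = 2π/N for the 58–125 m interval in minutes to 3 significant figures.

10.5 min

ΔT = +0.3 K, ΔS = +1.01 psu (deep − shallow).
Δρ/ρ₀ = −αΔT + βΔS = -5.40 × 10⁻⁵ + 7.373 × 10⁻⁴ = 6.833 × 10⁻⁴, so Δρ ≈ 0.7011 kg m⁻³.
N² = (g/ρ₀)·Δρ/Δz = g·(Δρ/ρ₀)/Δz = 9.8 × 6.833 × 10⁻⁴ / 67 = 9.9945 × 10⁻⁵ s⁻².
N = √(9.9945 × 10⁻⁵) = 9.9972 × 10⁻³ rad s⁻¹ → T = 2π/N = 628.49 s = 10.475 min ≈ 10.5 min.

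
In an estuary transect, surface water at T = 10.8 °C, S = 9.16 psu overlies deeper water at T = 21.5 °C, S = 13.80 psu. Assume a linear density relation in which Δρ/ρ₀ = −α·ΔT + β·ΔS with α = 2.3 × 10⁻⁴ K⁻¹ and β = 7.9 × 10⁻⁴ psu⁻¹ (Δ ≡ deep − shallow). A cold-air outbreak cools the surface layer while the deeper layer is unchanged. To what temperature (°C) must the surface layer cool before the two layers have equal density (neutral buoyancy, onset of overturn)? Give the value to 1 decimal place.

5.6 °C

Neutral buoyancy requires Δρ = 0, i.e. −α(T_deep − T_surf′) + β(S_deep − S_surf) = 0.
T_surf′ = T_deep − (β/α)·ΔS = 21.5 − (7.9 × 10⁻⁴/2.3 × 10⁻⁴)·(+4.64) = 5.563 °C.
Cooling required: 10.8 − (5.563) = 5.237 °C.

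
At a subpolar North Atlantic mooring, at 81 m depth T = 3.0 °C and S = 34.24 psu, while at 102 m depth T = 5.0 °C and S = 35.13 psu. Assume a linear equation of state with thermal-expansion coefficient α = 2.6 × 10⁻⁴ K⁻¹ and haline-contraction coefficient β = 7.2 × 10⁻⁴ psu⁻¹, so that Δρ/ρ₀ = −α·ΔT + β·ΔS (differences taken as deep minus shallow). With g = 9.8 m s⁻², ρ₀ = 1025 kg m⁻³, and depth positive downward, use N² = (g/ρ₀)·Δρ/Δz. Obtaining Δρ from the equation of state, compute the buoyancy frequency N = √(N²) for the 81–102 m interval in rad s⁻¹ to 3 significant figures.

7.51 × 10⁻³ rad s⁻¹

ΔT = +2.0 K, ΔS = +0.89 psu (deep − shallow).
Δρ/ρ₀ = −αΔT + βΔS = -5.20 × 10⁻⁴ + 6.408 × 10⁻⁴ = 1.208 × 10⁻⁴, so Δρ ≈ 0.1238 kg m⁻³.
N² = (g/ρ₀)·Δρ/Δz = g·(Δρ/ρ₀)/Δz = 9.8 × 1.208 × 10⁻⁴ / 21 = 5.6373 × 10⁻⁵ s⁻².
N = √(5.6373 × 10⁻⁵) = 7.5082 × 10⁻³ rad s⁻¹ ≈ 7.51 × 10⁻³ rad s⁻¹.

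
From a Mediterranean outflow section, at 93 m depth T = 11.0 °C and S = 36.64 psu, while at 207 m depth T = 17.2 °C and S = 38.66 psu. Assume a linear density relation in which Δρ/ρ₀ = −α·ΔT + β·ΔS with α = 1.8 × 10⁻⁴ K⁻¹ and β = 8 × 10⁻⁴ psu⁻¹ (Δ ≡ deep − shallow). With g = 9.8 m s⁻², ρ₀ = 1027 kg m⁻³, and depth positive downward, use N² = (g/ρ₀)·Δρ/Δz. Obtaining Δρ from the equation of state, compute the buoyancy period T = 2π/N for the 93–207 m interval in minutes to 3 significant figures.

16.0 min

ΔT = +6.2 K, ΔS = +2.02 psu (deep − shallow).
Δρ/ρ₀ = −αΔT + βΔS = -1.116 × 10⁻³ + 1.616 × 10⁻³ = 5.00 × 10⁻⁴, so Δρ ≈ 0.5135 kg m⁻³.
N² = (g/ρ₀)·Δρ/Δz = g·(Δρ/ρ₀)/Δz = 9.8 × 5.00 × 10⁻⁴ / 114 = 4.2982 × 10⁻⁵ s⁻².
N = √(4.2982 × 10⁻⁵) = 6.5561 × 10⁻³ rad s⁻¹ → T = 2π/N = 958.37 s = 15.973 min ≈ 16.0 min.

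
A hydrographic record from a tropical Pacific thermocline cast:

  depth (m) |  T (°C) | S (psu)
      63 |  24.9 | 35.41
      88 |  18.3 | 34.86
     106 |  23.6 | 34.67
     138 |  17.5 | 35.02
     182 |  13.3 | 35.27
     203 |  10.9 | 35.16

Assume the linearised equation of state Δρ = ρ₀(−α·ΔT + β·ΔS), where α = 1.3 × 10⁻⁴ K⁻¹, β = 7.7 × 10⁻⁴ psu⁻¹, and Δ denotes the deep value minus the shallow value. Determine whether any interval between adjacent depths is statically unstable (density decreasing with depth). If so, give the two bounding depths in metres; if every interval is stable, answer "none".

Evaluate Δρ/ρ₀ = −αΔT + βΔS across each adjacent pair:
  63–88 m: −αΔT+βΔS = −(1.3 × 10⁻⁴)(-6.6)+(7.7 × 10⁻⁴)(-0.55) = 4.3 × 10⁻⁴ → stable
  88–106 m: −αΔT+βΔS = −(1.3 × 10⁻⁴)(+5.3)+(7.7 × 10⁻⁴)(-0.19) = -8.4 × 10⁻⁴ → UNSTABLE
  106–138 m: −αΔT+βΔS = −(1.3 × 10⁻⁴)(-6.1)+(7.7 × 10⁻⁴)(+0.35) = 1.1 × 10⁻³ → stable
  138–182 m: −αΔT+βΔS = −(1.3 × 10⁻⁴)(-4.2)+(7.7 × 10⁻⁴)(+0.25) = 7.4 × 10⁻⁴ → stable
  182–203 m: −αΔT+βΔS = −(1.3 × 10⁻⁴)(-2.4)+(7.7 × 10⁻⁴)(-0.11) = 2.3 × 10⁻⁴ → stable
The 88–106 m interval has Δρ < 0: lighter water underlies denser water.

88–106 m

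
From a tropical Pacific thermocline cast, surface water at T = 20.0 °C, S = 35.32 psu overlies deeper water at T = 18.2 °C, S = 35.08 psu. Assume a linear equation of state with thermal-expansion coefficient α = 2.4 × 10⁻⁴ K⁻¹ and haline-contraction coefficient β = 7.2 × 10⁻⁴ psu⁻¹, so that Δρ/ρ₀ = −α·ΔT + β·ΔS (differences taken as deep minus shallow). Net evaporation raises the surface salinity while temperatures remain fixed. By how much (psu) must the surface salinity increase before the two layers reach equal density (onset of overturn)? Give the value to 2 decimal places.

0.36 psu

Neutral buoyancy requires −α(T_deep − T_surf) + β(S_deep − S_surf′) = 0.
S_surf′ = S_deep − (α/β)·ΔT = 35.08 − (2.4 × 10⁻⁴/7.2 × 10⁻⁴)·(-1.8) = 35.6800 psu.
Increase required: 35.6800 − 35.32 = 0.3600 psu.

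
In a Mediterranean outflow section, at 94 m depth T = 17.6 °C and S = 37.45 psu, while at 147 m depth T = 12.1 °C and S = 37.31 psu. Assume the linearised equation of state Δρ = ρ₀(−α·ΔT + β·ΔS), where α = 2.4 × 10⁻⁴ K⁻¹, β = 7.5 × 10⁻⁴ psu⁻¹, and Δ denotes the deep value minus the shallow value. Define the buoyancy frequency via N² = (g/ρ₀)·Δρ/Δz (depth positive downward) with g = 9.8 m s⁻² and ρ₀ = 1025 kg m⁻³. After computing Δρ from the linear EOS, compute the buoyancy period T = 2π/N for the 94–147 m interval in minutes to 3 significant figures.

ΔT = -5.5 K, ΔS = -0.14 psu (deep − shallow).
Δρ/ρ₀ = −αΔT + βΔS = 1.32 × 10⁻³ − 1.05 × 10⁻⁴ = 1.215 × 10⁻³, so Δρ ≈ 1.245 kg m⁻³.
N² = (g/ρ₀)·Δρ/Δz = g·(Δρ/ρ₀)/Δz = 9.8 × 1.215 × 10⁻³ / 53 = 2.2466 × 10⁻⁴ s⁻².
N = √(2.2466 × 10⁻⁴) = 0.014989 rad s⁻¹ → T = 2π/N = 419.19 s = 6.9865 min ≈ 6.99 min.

6.99 min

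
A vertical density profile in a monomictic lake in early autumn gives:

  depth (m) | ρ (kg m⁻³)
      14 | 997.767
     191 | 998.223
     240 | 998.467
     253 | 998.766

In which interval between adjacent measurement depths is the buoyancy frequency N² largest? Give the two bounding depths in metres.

240–253 m

Compute the density gradient over each adjacent pair:
  14–191 m: Δρ/Δz = 0.456/177 = 2.6 × 10⁻³ kg m⁻⁴
  191–240 m: Δρ/Δz = 0.244/49 = 5.0 × 10⁻³ kg m⁻⁴
  240–253 m: Δρ/Δz = 0.299/13 = 0.023 kg m⁻⁴
The largest gradient is in the 240–253 m interval — the pycnocline.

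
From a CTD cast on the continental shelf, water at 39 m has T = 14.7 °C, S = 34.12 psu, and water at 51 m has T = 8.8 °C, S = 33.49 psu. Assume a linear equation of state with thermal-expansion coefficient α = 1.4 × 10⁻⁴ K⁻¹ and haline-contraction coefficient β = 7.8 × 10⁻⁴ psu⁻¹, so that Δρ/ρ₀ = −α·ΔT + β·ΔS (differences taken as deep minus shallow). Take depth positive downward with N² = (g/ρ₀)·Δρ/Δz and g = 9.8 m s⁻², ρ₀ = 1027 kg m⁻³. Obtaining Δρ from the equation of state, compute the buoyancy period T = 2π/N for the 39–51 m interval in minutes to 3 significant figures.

ΔT = -5.9 K, ΔS = -0.63 psu (deep − shallow).
Δρ/ρ₀ = −αΔT + βΔS = 8.26 × 10⁻⁴ − 4.914 × 10⁻⁴ = 3.346 × 10⁻⁴, so Δρ ≈ 0.3436 kg m⁻³.
N² = (g/ρ₀)·Δρ/Δz = g·(Δρ/ρ₀)/Δz = 9.8 × 3.346 × 10⁻⁴ / 12 = 2.7326 × 10⁻⁴ s⁻².
N = √(2.7326 × 10⁻⁴) = 0.016531 rad s⁻¹ → T = 2π/N = 380.09 s = 6.3348 min ≈ 6.33 min.

6.33 min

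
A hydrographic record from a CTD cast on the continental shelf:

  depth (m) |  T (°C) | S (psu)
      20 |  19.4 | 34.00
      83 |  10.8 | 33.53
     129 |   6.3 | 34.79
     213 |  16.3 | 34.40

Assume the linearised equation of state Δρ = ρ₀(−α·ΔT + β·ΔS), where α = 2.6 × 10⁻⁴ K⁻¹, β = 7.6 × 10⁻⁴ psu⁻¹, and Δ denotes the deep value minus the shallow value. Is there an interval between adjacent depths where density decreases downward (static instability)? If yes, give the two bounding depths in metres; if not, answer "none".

Evaluate Δρ/ρ₀ = −αΔT + βΔS across each adjacent pair:
  20–83 m: −αΔT+βΔS = −(2.6 × 10⁻⁴)(-8.6)+(7.6 × 10⁻⁴)(-0.47) = 1.9 × 10⁻³ → stable
  83–129 m: −αΔT+βΔS = −(2.6 × 10⁻⁴)(-4.5)+(7.6 × 10⁻⁴)(+1.26) = 2.1 × 10⁻³ → stable
  129–213 m: −αΔT+βΔS = −(2.6 × 10⁻⁴)(+10.0)+(7.6 × 10⁻⁴)(-0.39) = -2.9 × 10⁻³ → UNSTABLE
The 129–213 m interval has Δρ < 0: lighter water underlies denser water.

129–213 m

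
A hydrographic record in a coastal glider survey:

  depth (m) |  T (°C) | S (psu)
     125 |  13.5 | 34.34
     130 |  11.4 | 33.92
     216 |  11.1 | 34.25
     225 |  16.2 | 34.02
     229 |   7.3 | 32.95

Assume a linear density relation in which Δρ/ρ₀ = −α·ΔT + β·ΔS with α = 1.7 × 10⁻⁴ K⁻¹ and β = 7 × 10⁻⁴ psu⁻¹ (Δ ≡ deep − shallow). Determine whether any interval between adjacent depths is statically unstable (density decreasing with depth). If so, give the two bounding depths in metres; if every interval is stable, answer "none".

216–225 m

Evaluate Δρ/ρ₀ = −αΔT + βΔS across each adjacent pair:
  125–130 m: −αΔT+βΔS = −(1.7 × 10⁻⁴)(-2.1)+(7 × 10⁻⁴)(-0.42) = 6.3 × 10⁻⁵ → stable
  130–216 m: −αΔT+βΔS = −(1.7 × 10⁻⁴)(-0.3)+(7 × 10⁻⁴)(+0.33) = 2.8 × 10⁻⁴ → stable
  216–225 m: −αΔT+βΔS = −(1.7 × 10⁻⁴)(+5.1)+(7 × 10⁻⁴)(-0.23) = -1.0 × 10⁻³ → UNSTABLE
  225–229 m: −αΔT+βΔS = −(1.7 × 10⁻⁴)(-8.9)+(7 × 10⁻⁴)(-1.07) = 7.6 × 10⁻⁴ → stable
The 216–225 m interval has Δρ < 0: lighter water underlies denser water.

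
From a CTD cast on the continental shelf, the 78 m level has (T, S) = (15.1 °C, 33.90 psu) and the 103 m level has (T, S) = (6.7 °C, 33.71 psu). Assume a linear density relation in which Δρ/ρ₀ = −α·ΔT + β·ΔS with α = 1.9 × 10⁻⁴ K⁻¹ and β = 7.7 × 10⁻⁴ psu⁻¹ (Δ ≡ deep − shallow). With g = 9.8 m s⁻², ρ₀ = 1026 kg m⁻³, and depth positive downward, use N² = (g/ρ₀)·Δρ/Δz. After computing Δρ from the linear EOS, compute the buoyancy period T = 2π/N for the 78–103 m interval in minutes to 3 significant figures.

ΔT = -8.4 K, ΔS = -0.19 psu (deep − shallow).
Δρ/ρ₀ = −αΔT + βΔS = 1.596 × 10⁻³ − 1.463 × 10⁻⁴ = 1.4497 × 10⁻³, so Δρ ≈ 1.487 kg m⁻³.
N² = (g/ρ₀)·Δρ/Δz = g·(Δρ/ρ₀)/Δz = 9.8 × 1.4497 × 10⁻³ / 25 = 5.6828 × 10⁻⁴ s⁻².
N = √(5.6828 × 10⁻⁴) = 0.023839 rad s⁻¹ → T = 2π/N = 263.57 s = 4.3928 min ≈ 4.39 min.

4.39 min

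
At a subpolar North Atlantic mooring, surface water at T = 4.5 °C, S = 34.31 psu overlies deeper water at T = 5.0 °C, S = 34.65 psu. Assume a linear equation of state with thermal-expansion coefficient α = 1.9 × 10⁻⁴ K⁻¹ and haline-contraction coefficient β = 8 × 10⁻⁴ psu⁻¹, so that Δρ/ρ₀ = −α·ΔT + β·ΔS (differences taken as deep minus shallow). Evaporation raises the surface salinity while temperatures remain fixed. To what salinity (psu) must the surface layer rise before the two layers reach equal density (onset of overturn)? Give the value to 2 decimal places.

Neutral buoyancy requires −α(T_deep − T_surf) + β(S_deep − S_surf′) = 0.
S_surf′ = S_deep − (α/β)·ΔT = 34.65 − (1.9 × 10⁻⁴/8 × 10⁻⁴)·(+0.5) = 34.5312 psu.
Increase required: 34.5312 − 34.31 = 0.2212 psu.

34.53 psu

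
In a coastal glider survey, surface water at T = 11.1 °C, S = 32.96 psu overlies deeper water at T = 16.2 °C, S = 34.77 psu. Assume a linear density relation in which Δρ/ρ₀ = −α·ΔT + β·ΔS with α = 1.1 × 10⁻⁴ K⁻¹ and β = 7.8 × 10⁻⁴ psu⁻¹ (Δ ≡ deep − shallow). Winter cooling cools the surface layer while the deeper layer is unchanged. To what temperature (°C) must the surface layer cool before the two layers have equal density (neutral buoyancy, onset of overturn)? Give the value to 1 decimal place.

3.4 °C

Neutral buoyancy requires Δρ = 0, i.e. −α(T_deep − T_surf′) + β(S_deep − S_surf) = 0.
T_surf′ = T_deep − (β/α)·ΔS = 16.2 − (7.8 × 10⁻⁴/1.1 × 10⁻⁴)·(+1.81) = 3.365 °C.
Cooling required: 11.1 − (3.365) = 7.735 °C.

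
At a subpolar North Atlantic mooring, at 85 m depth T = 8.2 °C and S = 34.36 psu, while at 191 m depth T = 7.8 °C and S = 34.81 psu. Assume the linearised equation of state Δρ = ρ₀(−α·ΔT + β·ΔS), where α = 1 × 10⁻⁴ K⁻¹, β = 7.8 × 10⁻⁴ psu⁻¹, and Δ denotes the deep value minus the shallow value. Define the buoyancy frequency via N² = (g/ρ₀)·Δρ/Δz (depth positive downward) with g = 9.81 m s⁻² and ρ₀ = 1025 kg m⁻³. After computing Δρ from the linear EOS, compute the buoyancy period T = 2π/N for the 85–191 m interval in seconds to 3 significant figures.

1.04 × 10³ s

ΔT = -0.4 K, ΔS = +0.45 psu (deep − shallow).
Δρ/ρ₀ = −αΔT + βΔS = 4.00 × 10⁻⁵ + 3.51 × 10⁻⁴ = 3.91 × 10⁻⁴, so Δρ ≈ 0.4008 kg m⁻³.
N² = (g/ρ₀)·Δρ/Δz = g·(Δρ/ρ₀)/Δz = 9.81 × 3.91 × 10⁻⁴ / 106 = 3.6186 × 10⁻⁵ s⁻².
N = √(3.6186 × 10⁻⁵) = 6.0155 × 10⁻³ rad s⁻¹ → T = 2π/N = 1.0445 × 10³ s ≈ 1.04 × 10³ s.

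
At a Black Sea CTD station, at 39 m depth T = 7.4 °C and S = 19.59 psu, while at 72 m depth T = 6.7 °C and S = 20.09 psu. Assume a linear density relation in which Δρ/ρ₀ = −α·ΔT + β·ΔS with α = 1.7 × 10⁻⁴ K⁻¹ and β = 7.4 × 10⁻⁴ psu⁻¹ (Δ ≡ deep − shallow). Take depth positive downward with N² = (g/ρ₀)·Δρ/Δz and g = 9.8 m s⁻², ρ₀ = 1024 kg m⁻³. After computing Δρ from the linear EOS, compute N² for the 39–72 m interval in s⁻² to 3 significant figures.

ΔT = -0.7 K, ΔS = +0.50 psu (deep − shallow).
Δρ/ρ₀ = −αΔT + βΔS = 1.19 × 10⁻⁴ + 3.70 × 10⁻⁴ = 4.89 × 10⁻⁴, so Δρ ≈ 0.5007 kg m⁻³.
N² = (g/ρ₀)·Δρ/Δz = g·(Δρ/ρ₀)/Δz = 9.8 × 4.89 × 10⁻⁴ / 33 = 1.4522 × 10⁻⁴ s⁻² ≈ 1.45 × 10⁻⁴ s⁻².

1.45 × 10⁻⁴ s⁻²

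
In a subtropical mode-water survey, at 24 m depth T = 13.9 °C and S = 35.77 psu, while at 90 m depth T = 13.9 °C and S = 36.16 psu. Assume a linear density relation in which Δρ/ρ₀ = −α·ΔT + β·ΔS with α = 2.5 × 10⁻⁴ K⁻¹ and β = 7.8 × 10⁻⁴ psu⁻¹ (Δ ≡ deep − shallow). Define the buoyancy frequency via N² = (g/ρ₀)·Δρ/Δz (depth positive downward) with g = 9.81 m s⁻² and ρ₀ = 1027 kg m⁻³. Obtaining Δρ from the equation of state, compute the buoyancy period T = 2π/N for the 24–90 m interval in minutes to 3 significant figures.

15.6 min

ΔT = +0.0 K, ΔS = +0.39 psu (deep − shallow).
Δρ/ρ₀ = −αΔT + βΔS = 0 + 3.042 × 10⁻⁴ = 3.042 × 10⁻⁴, so Δρ ≈ 0.3124 kg m⁻³.
N² = (g/ρ₀)·Δρ/Δz = g·(Δρ/ρ₀)/Δz = 9.81 × 3.042 × 10⁻⁴ / 66 = 4.5215 × 10⁻⁵ s⁻².
N = √(4.5215 × 10⁻⁵) = 6.7242 × 10⁻³ rad s⁻¹ → T = 2π/N = 934.41 s = 15.573 min ≈ 15.6 min.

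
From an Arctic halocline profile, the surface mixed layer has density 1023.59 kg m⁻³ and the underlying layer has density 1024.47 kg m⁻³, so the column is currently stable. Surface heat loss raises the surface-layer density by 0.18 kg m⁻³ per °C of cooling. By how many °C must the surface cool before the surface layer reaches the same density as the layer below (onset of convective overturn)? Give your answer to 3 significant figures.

Density deficit of the surface layer: 1024.47 − 1023.59 = 0.88 kg m⁻³.
Required change = 0.88 / 0.18 = 4.89 °C.

4.89 °C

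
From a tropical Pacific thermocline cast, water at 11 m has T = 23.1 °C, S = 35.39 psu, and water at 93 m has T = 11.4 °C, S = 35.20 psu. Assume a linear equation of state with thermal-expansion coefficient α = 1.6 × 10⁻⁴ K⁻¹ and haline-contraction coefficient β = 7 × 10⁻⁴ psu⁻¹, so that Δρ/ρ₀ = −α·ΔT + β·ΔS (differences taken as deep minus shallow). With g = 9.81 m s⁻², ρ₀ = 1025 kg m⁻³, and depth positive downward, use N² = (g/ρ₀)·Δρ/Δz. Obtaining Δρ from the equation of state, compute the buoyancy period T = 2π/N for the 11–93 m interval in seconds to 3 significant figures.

436 s

ΔT = -11.7 K, ΔS = -0.19 psu (deep − shallow).
Δρ/ρ₀ = −αΔT + βΔS = 1.872 × 10⁻³ − 1.33 × 10⁻⁴ = 1.739 × 10⁻³, so Δρ ≈ 1.782 kg m⁻³.
N² = (g/ρ₀)·Δρ/Δz = g·(Δρ/ρ₀)/Δz = 9.81 × 1.739 × 10⁻³ / 82 = 2.0804 × 10⁻⁴ s⁻².
N = √(2.0804 × 10⁻⁴) = 0.014424 rad s⁻¹ → T = 2π/N = 435.61 s ≈ 436 s.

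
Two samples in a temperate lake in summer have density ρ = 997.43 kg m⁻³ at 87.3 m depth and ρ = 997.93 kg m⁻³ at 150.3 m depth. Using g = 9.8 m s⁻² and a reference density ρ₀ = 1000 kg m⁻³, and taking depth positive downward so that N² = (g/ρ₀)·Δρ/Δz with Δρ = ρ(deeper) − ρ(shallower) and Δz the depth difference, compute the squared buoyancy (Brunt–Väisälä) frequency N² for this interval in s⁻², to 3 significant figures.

Δρ = 997.93 − 997.43 = 0.50 kg m⁻³ over Δz = 150.3 − 87.3 = 63 m.
N² = (9.8/1000) × (0.50/63) = 7.7778 × 10⁻⁵ s⁻² ≈ 7.78 × 10⁻⁵ s⁻².

7.78 × 10⁻⁵ s⁻²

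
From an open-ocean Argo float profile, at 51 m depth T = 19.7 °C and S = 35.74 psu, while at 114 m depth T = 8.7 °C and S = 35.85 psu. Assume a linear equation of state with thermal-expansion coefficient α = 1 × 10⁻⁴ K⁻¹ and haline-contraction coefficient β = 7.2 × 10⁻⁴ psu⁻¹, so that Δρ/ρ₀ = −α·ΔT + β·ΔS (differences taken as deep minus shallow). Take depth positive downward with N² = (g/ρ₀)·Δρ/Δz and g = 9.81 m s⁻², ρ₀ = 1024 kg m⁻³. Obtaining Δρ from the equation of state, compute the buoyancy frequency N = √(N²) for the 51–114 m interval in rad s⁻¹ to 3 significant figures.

0.0136 rad s⁻¹

ΔT = -11.0 K, ΔS = +0.11 psu (deep − shallow).
Δρ/ρ₀ = −αΔT + βΔS = 1.10 × 10⁻³ + 7.92 × 10⁻⁵ = 1.1792 × 10⁻³, so Δρ ≈ 1.208 kg m⁻³.
N² = (g/ρ₀)·Δρ/Δz = g·(Δρ/ρ₀)/Δz = 9.81 × 1.1792 × 10⁻³ / 63 = 1.8362 × 10⁻⁴ s⁻².
N = √(1.8362 × 10⁻⁴) = 0.013551 rad s⁻¹ ≈ 0.0136 rad s⁻¹.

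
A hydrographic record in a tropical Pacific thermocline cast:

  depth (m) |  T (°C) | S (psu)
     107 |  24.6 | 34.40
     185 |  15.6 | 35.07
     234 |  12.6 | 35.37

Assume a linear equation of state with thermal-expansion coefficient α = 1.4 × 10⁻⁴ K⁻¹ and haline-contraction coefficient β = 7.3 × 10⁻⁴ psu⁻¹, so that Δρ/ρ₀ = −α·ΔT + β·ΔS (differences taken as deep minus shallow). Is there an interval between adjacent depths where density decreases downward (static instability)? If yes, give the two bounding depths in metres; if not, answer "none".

none

Evaluate Δρ/ρ₀ = −αΔT + βΔS across each adjacent pair:
  107–185 m: −αΔT+βΔS = −(1.4 × 10⁻⁴)(-9.0)+(7.3 × 10⁻⁴)(+0.67) = 1.7 × 10⁻³ → stable
  185–234 m: −αΔT+βΔS = −(1.4 × 10⁻⁴)(-3.0)+(7.3 × 10⁻⁴)(+0.30) = 6.4 × 10⁻⁴ → stable
Every interval has Δρ > 0: the column is stably stratified throughout.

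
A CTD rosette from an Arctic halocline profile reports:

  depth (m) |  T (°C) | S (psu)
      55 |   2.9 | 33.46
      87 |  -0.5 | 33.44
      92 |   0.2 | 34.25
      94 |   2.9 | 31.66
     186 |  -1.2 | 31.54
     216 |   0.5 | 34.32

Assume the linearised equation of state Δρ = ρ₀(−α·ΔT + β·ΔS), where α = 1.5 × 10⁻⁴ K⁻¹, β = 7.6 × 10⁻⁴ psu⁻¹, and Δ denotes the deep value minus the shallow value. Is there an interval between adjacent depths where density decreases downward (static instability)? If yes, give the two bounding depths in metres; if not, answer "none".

Evaluate Δρ/ρ₀ = −αΔT + βΔS across each adjacent pair:
  55–87 m: −αΔT+βΔS = −(1.5 × 10⁻⁴)(-3.4)+(7.6 × 10⁻⁴)(-0.02) = 4.9 × 10⁻⁴ → stable
  87–92 m: −αΔT+βΔS = −(1.5 × 10⁻⁴)(+0.7)+(7.6 × 10⁻⁴)(+0.81) = 5.1 × 10⁻⁴ → stable
  92–94 m: −αΔT+βΔS = −(1.5 × 10⁻⁴)(+2.7)+(7.6 × 10⁻⁴)(-2.59) = -2.4 × 10⁻³ → UNSTABLE
  94–186 m: −αΔT+βΔS = −(1.5 × 10⁻⁴)(-4.1)+(7.6 × 10⁻⁴)(-0.12) = 5.2 × 10⁻⁴ → stable
  186–216 m: −αΔT+βΔS = −(1.5 × 10⁻⁴)(+1.7)+(7.6 × 10⁻⁴)(+2.78) = 1.9 × 10⁻³ → stable
The 92–94 m interval has Δρ < 0: lighter water underlies denser water.

92–94 m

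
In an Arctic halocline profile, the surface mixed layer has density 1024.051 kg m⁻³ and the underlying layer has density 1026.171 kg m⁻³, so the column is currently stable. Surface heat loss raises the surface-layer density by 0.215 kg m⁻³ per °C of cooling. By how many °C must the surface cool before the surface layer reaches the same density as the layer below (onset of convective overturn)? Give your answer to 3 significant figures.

9.86 °C

Density deficit of the surface layer: 1026.171 − 1024.051 = 2.12 kg m⁻³.
Required change = 2.12 / 0.215 = 9.86 °C.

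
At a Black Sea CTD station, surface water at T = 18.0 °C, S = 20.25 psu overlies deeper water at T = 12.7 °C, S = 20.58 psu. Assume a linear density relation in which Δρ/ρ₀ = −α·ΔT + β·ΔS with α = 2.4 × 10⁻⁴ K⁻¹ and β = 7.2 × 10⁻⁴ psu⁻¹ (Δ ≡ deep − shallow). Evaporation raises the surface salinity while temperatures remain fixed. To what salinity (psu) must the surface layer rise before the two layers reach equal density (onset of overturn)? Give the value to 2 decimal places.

Neutral buoyancy requires −α(T_deep − T_surf) + β(S_deep − S_surf′) = 0.
S_surf′ = S_deep − (α/β)·ΔT = 20.58 − (2.4 × 10⁻⁴/7.2 × 10⁻⁴)·(-5.3) = 22.3467 psu.
Increase required: 22.3467 − 20.25 = 2.0967 psu.

22.35 psu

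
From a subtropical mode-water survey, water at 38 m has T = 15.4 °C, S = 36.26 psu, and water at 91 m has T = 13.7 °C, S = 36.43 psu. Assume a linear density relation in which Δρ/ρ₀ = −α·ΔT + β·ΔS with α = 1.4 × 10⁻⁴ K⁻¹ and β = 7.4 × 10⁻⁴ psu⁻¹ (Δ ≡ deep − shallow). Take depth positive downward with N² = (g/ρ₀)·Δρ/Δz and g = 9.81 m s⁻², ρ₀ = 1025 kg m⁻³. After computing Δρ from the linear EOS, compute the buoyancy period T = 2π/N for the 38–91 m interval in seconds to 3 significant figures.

766 s

ΔT = -1.7 K, ΔS = +0.17 psu (deep − shallow).
Δρ/ρ₀ = −αΔT + βΔS = 2.38 × 10⁻⁴ + 1.258 × 10⁻⁴ = 3.638 × 10⁻⁴, so Δρ ≈ 0.3729 kg m⁻³.
N² = (g/ρ₀)·Δρ/Δz = g·(Δρ/ρ₀)/Δz = 9.81 × 3.638 × 10⁻⁴ / 53 = 6.7337 × 10⁻⁵ s⁻².
N = √(6.7337 × 10⁻⁵) = 8.2059 × 10⁻³ rad s⁻¹ → T = 2π/N = 765.69 s ≈ 766 s.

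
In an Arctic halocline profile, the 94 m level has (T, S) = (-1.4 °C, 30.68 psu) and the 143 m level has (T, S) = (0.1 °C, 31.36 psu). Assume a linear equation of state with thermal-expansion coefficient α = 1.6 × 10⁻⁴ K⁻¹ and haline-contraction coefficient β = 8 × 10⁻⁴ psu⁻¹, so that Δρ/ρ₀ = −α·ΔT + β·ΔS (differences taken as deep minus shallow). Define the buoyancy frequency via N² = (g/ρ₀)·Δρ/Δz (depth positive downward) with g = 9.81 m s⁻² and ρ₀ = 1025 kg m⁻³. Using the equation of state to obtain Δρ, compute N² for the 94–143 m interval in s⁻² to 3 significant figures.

6.09 × 10⁻⁵ s⁻²

ΔT = +1.5 K, ΔS = +0.68 psu (deep − shallow).
Δρ/ρ₀ = −αΔT + βΔS = -2.40 × 10⁻⁴ + 5.44 × 10⁻⁴ = 3.04 × 10⁻⁴, so Δρ ≈ 0.3116 kg m⁻³.
N² = (g/ρ₀)·Δρ/Δz = g·(Δρ/ρ₀)/Δz = 9.81 × 3.04 × 10⁻⁴ / 49 = 6.0862 × 10⁻⁵ s⁻² ≈ 6.09 × 10⁻⁵ s⁻².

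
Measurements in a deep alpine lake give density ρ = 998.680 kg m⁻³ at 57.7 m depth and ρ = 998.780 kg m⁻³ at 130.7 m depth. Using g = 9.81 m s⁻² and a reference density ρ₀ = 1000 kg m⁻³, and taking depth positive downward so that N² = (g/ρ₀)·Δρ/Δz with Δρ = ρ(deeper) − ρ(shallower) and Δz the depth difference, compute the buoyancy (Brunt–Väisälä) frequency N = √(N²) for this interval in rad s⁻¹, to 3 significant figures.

3.67 × 10⁻³ rad s⁻¹

Δρ = 998.780 − 998.680 = 0.100 kg m⁻³ over Δz = 130.7 − 57.7 = 73 m.
N² = (9.81/1000) × (0.100/73) = 1.3438 × 10⁻⁵ s⁻².
N = √(1.3438 × 10⁻⁵) = 3.6658 × 10⁻³ rad s⁻¹ ≈ 3.67 × 10⁻³ rad s⁻¹.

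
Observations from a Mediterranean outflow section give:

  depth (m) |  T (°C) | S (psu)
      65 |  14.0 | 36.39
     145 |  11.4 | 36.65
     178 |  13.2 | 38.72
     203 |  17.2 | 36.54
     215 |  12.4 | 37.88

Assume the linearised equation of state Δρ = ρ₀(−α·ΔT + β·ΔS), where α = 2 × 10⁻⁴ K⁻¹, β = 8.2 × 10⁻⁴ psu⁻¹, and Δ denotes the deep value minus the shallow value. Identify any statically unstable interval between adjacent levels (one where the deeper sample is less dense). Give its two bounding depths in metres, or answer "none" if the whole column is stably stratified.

Evaluate Δρ/ρ₀ = −αΔT + βΔS across each adjacent pair:
  65–145 m: −αΔT+βΔS = −(2 × 10⁻⁴)(-2.6)+(8.2 × 10⁻⁴)(+0.26) = 7.3 × 10⁻⁴ → stable
  145–178 m: −αΔT+βΔS = −(2 × 10⁻⁴)(+1.8)+(8.2 × 10⁻⁴)(+2.07) = 1.3 × 10⁻³ → stable
  178–203 m: −αΔT+βΔS = −(2 × 10⁻⁴)(+4.0)+(8.2 × 10⁻⁴)(-2.18) = -2.6 × 10⁻³ → UNSTABLE
  203–215 m: −αΔT+βΔS = −(2 × 10⁻⁴)(-4.8)+(8.2 × 10⁻⁴)(+1.34) = 2.1 × 10⁻³ → stable
The 178–203 m interval has Δρ < 0: lighter water underlies denser water.

178–203 m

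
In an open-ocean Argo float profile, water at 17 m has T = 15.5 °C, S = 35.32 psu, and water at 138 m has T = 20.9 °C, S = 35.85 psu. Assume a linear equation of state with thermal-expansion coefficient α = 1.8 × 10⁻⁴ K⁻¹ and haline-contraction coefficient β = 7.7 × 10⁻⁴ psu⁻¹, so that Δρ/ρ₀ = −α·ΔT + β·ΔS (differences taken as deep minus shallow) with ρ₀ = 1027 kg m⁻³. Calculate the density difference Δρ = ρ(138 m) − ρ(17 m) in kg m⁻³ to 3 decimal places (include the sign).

-0.579 kg m⁻³

ΔT = +5.4 K, ΔS = +0.53 psu (deep − shallow).
Δρ/ρ₀ = −(1.8 × 10⁻⁴)(+5.4) + (7.7 × 10⁻⁴)(+0.53) = -5.639 × 10⁻⁴.
Δρ = 1027 × (-5.639 × 10⁻⁴) = -0.579 kg m⁻³.
Negative Δρ: lighter below, statically unstable.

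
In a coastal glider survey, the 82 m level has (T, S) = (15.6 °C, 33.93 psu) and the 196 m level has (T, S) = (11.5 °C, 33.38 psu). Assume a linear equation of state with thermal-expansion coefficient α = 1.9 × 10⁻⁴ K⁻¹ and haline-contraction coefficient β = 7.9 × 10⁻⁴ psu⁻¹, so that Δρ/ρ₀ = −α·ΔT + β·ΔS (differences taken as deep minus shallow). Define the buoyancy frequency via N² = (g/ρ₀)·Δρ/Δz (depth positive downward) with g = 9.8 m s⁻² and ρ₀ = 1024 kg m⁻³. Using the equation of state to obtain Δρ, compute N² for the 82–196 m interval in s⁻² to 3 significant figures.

ΔT = -4.1 K, ΔS = -0.55 psu (deep − shallow).
Δρ/ρ₀ = −αΔT + βΔS = 7.79 × 10⁻⁴ − 4.345 × 10⁻⁴ = 3.445 × 10⁻⁴, so Δρ ≈ 0.3528 kg m⁻³.
N² = (g/ρ₀)·Δρ/Δz = g·(Δρ/ρ₀)/Δz = 9.8 × 3.445 × 10⁻⁴ / 114 = 2.9615 × 10⁻⁵ s⁻² ≈ 2.96 × 10⁻⁵ s⁻².

2.96 × 10⁻⁵ s⁻²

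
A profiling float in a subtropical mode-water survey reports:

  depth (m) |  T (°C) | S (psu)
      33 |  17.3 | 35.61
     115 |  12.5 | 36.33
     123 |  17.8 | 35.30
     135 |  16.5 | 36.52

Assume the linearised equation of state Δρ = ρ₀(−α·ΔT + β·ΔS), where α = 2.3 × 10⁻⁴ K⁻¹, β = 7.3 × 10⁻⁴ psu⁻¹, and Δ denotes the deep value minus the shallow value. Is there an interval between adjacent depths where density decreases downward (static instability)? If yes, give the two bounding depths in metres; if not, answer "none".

115–123 m

Evaluate Δρ/ρ₀ = −αΔT + βΔS across each adjacent pair:
  33–115 m: −αΔT+βΔS = −(2.3 × 10⁻⁴)(-4.8)+(7.3 × 10⁻⁴)(+0.72) = 1.6 × 10⁻³ → stable
  115–123 m: −αΔT+βΔS = −(2.3 × 10⁻⁴)(+5.3)+(7.3 × 10⁻⁴)(-1.03) = -2.0 × 10⁻³ → UNSTABLE
  123–135 m: −αΔT+βΔS = −(2.3 × 10⁻⁴)(-1.3)+(7.3 × 10⁻⁴)(+1.22) = 1.2 × 10⁻³ → stable
The 115–123 m interval has Δρ < 0: lighter water underlies denser water.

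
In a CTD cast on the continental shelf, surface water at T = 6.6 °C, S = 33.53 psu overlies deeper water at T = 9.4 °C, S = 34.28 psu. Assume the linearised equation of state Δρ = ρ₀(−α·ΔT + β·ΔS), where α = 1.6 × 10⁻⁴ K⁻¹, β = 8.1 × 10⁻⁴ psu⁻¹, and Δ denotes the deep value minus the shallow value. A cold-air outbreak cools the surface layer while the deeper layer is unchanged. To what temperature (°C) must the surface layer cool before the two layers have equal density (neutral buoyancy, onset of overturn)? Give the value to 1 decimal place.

5.6 °C

Neutral buoyancy requires Δρ = 0, i.e. −α(T_deep − T_surf′) + β(S_deep − S_surf) = 0.
T_surf′ = T_deep − (β/α)·ΔS = 9.4 − (8.1 × 10⁻⁴/1.6 × 10⁻⁴)·(+0.75) = 5.603 °C.
Cooling required: 6.6 − (5.603) = 0.997 °C.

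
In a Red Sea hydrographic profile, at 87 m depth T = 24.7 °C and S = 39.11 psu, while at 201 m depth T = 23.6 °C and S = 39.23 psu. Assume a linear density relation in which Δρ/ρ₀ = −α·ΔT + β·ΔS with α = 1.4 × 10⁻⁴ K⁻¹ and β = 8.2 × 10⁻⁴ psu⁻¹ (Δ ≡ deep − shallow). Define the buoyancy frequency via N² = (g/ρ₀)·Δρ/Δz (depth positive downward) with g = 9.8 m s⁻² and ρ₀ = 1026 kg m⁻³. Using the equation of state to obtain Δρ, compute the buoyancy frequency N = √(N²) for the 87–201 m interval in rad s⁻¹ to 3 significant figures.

ΔT = -1.1 K, ΔS = +0.12 psu (deep − shallow).
Δρ/ρ₀ = −αΔT + βΔS = 1.54 × 10⁻⁴ + 9.84 × 10⁻⁵ = 2.524 × 10⁻⁴, so Δρ ≈ 0.2590 kg m⁻³.
N² = (g/ρ₀)·Δρ/Δz = g·(Δρ/ρ₀)/Δz = 9.8 × 2.524 × 10⁻⁴ / 114 = 2.1698 × 10⁻⁵ s⁻².
N = √(2.1698 × 10⁻⁵) = 4.6581 × 10⁻³ rad s⁻¹ ≈ 4.66 × 10⁻³ rad s⁻¹.

4.66 × 10⁻³ rad s⁻¹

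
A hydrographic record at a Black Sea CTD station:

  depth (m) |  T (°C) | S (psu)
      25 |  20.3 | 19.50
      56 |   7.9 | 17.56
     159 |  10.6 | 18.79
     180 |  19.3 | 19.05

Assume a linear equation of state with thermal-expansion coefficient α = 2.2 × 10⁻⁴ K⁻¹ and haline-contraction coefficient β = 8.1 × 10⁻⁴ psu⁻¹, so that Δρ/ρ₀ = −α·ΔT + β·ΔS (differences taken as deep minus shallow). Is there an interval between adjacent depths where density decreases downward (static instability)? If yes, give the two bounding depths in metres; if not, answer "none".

Evaluate Δρ/ρ₀ = −αΔT + βΔS across each adjacent pair:
  25–56 m: −αΔT+βΔS = −(2.2 × 10⁻⁴)(-12.4)+(8.1 × 10⁻⁴)(-1.94) = 1.2 × 10⁻³ → stable
  56–159 m: −αΔT+βΔS = −(2.2 × 10⁻⁴)(+2.7)+(8.1 × 10⁻⁴)(+1.23) = 4.0 × 10⁻⁴ → stable
  159–180 m: −αΔT+βΔS = −(2.2 × 10⁻⁴)(+8.7)+(8.1 × 10⁻⁴)(+0.26) = -1.7 × 10⁻³ → UNSTABLE
The 159–180 m interval has Δρ < 0: lighter water underlies denser water.

159–180 m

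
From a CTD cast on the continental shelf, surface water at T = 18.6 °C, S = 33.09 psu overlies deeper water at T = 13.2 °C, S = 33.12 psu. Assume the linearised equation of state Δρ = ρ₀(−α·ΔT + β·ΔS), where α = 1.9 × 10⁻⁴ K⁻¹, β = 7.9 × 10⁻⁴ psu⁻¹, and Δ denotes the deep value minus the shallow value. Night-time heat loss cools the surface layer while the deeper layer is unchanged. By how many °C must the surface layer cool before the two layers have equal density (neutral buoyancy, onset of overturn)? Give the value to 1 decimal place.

Neutral buoyancy requires Δρ = 0, i.e. −α(T_deep − T_surf′) + β(S_deep − S_surf) = 0.
T_surf′ = T_deep − (β/α)·ΔS = 13.2 − (7.9 × 10⁻⁴/1.9 × 10⁻⁴)·(+0.03) = 13.075 °C.
Cooling required: 18.6 − (13.075) = 5.525 °C.

5.5 °C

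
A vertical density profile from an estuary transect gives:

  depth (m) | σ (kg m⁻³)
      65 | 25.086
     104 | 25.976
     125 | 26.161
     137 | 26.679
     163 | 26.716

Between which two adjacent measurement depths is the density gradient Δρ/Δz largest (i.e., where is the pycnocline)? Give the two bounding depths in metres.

125–137 m

Compute the density gradient over each adjacent pair:
  65–104 m: Δρ/Δz = 0.890/39 = 0.023 kg m⁻⁴
  104–125 m: Δρ/Δz = 0.185/21 = 8.8 × 10⁻³ kg m⁻⁴
  125–137 m: Δρ/Δz = 0.518/12 = 0.043 kg m⁻⁴
  137–163 m: Δρ/Δz = 0.037/26 = 1.4 × 10⁻³ kg m⁻⁴
The largest gradient is in the 125–137 m interval — the pycnocline.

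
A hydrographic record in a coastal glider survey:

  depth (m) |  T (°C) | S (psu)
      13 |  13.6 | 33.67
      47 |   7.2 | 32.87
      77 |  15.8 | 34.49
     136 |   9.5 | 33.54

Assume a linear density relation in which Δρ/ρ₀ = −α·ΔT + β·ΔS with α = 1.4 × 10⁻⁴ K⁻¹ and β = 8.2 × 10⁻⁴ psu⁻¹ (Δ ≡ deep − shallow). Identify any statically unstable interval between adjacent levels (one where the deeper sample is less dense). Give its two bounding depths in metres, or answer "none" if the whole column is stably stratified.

none

Evaluate Δρ/ρ₀ = −αΔT + βΔS across each adjacent pair:
  13–47 m: −αΔT+βΔS = −(1.4 × 10⁻⁴)(-6.4)+(8.2 × 10⁻⁴)(-0.80) = 2.4 × 10⁻⁴ → stable
  47–77 m: −αΔT+βΔS = −(1.4 × 10⁻⁴)(+8.6)+(8.2 × 10⁻⁴)(+1.62) = 1.2 × 10⁻⁴ → stable
  77–136 m: −αΔT+βΔS = −(1.4 × 10⁻⁴)(-6.3)+(8.2 × 10⁻⁴)(-0.95) = 1.0 × 10⁻⁴ → stable
Every interval has Δρ > 0: the column is stably stratified throughout.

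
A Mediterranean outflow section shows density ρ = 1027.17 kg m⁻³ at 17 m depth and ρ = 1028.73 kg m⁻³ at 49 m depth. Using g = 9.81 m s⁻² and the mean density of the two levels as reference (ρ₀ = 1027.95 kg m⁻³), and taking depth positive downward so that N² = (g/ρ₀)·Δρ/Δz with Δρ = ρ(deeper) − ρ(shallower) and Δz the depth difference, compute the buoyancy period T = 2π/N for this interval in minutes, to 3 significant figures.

4.86 min

Δρ = 1028.73 − 1027.17 = 1.56 kg m⁻³ over Δz = 49 − 17 = 32 m.
N² = (9.81/1027.95) × (1.56/32) = 4.6523 × 10⁻⁴ s⁻².
N = √(4.6523 × 10⁻⁴) = 0.021569 rad s⁻¹, so T = 2π/N = 291.31 s = 4.8552 min ≈ 4.86 min.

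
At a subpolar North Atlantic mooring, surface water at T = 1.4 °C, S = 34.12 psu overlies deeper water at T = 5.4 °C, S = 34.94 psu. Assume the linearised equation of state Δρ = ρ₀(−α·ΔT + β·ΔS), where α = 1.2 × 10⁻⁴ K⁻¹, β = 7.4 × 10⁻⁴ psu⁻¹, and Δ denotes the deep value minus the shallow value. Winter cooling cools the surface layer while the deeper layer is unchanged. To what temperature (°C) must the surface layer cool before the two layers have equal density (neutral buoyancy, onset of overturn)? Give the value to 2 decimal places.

0.34 °C

Neutral buoyancy requires Δρ = 0, i.e. −α(T_deep − T_surf′) + β(S_deep − S_surf) = 0.
T_surf′ = T_deep − (β/α)·ΔS = 5.4 − (7.4 × 10⁻⁴/1.2 × 10⁻⁴)·(+0.82) = 0.3433 °C.
Cooling required: 1.4 − (0.3433) = 1.0567 °C.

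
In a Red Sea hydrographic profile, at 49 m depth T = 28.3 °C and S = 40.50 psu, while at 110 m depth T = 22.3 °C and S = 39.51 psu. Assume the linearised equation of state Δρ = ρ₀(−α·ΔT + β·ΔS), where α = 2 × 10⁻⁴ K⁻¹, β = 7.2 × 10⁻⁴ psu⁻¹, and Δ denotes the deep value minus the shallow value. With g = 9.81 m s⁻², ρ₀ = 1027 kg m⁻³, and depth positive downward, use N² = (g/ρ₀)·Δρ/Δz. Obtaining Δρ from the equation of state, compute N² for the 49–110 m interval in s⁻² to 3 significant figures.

7.84 × 10⁻⁵ s⁻²

ΔT = -6.0 K, ΔS = -0.99 psu (deep − shallow).
Δρ/ρ₀ = −αΔT + βΔS = 1.20 × 10⁻³ − 7.128 × 10⁻⁴ = 4.872 × 10⁻⁴, so Δρ ≈ 0.5004 kg m⁻³.
N² = (g/ρ₀)·Δρ/Δz = g·(Δρ/ρ₀)/Δz = 9.81 × 4.872 × 10⁻⁴ / 61 = 7.8351 × 10⁻⁵ s⁻² ≈ 7.84 × 10⁻⁵ s⁻².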